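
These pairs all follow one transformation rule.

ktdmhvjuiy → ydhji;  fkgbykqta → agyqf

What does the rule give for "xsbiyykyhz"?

What's happening: swap the first and last characters, then keep every other character starting from the first (positions 1st, 3rd, 5th, ...).
Starting from "xsbiyykyhz": after the first operation, "zsbiyykyhx"; after the second, "zbykh".

zbykh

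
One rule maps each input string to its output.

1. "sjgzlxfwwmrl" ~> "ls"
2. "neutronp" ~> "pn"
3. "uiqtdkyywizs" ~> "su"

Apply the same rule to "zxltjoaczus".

sz

In each case the input is transformed by: move the last character to the front, then keep only the first 2 characters.
"zxltjoaczus" → "sz".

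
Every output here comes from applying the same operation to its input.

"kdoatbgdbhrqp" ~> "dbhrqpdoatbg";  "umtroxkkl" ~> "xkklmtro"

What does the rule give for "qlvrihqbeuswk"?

The transformation: delete the first character, then swap the front and back halves of the string.
On "qlvrihqbeuswk": the first step gives "lvrihqbeuswk", and the second then gives "beuswklvrihq".
(Check on "kdoatbgdbhrqp": → "doatbgdbhrqp" → "dbhrqpdoatbg" ✓)

beuswklvrihq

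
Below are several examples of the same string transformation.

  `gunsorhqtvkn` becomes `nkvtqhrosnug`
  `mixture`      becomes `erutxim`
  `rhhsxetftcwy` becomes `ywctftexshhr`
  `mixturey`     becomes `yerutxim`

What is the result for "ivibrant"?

tnarbivi

Rule — reverse the string.
For "ivibrant" the result is "tnarbivi".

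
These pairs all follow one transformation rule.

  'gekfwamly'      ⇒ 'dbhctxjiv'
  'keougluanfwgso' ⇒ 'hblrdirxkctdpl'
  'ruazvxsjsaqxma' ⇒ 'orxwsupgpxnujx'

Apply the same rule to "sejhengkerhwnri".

In each case the input is transformed by: shift every letter 3 places backward in the alphabet (wrapping around).
So "sejhengkerhwnri" becomes "pbgebkdhboetkof".

pbgebkdhboetkof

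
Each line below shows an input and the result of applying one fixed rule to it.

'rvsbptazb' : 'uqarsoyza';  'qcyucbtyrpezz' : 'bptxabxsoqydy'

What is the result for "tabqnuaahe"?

In each case the input is transformed by: shift every letter 1 place backward in the alphabet (wrapping around), then swap each adjacent pair of characters (1↔2, 3↔4, ...).
Applying that to "tabqnuaahe" gives "zspatmzzdg".

zspatmzzdg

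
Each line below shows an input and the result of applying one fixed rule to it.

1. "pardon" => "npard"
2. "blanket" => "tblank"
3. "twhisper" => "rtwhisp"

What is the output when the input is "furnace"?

Each output is the input with this applied: move the last 2 characters to the front (rotate right by 2), then delete the first character.
For "furnace" the result is "efurna".
(Check on "pardon": → "onpard" → "npard" ✓)

efurna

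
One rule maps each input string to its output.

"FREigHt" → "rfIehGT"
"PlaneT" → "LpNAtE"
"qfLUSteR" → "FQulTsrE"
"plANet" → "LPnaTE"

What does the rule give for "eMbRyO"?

The rule is to flip the case of every letter, then swap each adjacent pair of characters (1↔2, 3↔4, ...).
For "eMbRyO", step one produces "EmBrYo"; step two turns that into "mErBoY".

mErBoY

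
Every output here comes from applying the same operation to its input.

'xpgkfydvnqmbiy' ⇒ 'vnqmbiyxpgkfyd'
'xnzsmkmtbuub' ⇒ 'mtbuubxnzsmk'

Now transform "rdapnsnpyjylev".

What's happening: swap the front and back halves of the string.
Doing the same to "rdapnsnpyjylev": "pyjylevrdapnsn".

pyjylevrdapnsn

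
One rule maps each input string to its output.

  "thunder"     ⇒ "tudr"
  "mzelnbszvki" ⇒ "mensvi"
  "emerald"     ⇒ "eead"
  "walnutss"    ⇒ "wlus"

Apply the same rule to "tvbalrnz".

The rule is to keep every other character starting from the first (positions 1st, 3rd, 5th, ...).
On "tvbalrnz" that produces "tbln".

tbln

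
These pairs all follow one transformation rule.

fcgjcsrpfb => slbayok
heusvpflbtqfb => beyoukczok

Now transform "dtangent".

wpnwc

Each output is the input with this applied: delete the first 3 characters, then shift every letter 9 places forward in the alphabet (wrapping around).
"dtangent" → "ngent" → "wpnwc".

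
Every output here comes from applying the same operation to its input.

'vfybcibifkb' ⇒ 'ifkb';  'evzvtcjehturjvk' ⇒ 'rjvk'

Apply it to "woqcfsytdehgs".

Looking at the pairs, the operation is to keep only the last 4 characters.
Doing the same to "woqcfsytdehgs": "ehgs".

ehgs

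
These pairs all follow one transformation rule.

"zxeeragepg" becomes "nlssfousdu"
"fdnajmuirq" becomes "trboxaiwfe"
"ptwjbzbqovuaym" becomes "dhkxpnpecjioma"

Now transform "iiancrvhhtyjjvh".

wwobqfjvvhmxxjv

What's happening: shift every letter 12 places backward in the alphabet (wrapping around).
So "iiancrvhhtyjjvh" becomes "wwobqfjvvhmxxjv".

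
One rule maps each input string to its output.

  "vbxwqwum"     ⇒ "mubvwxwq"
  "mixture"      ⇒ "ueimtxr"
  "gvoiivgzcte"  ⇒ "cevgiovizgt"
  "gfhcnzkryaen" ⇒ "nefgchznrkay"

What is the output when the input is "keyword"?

The pattern: swap each adjacent pair of characters (1↔2, 3↔4, ...), then move the last 2 characters to the front (rotate right by 2).
"keyword" → "ekwyrod" → "odekwyr".

odekwyr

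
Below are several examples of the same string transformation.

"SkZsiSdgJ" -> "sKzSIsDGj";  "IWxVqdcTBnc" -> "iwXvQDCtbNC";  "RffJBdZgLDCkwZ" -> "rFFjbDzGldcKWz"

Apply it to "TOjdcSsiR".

toJDCsSIr

The rule is to flip the case of every letter.
On "TOjdcSsiR" that produces "toJDCsSIr".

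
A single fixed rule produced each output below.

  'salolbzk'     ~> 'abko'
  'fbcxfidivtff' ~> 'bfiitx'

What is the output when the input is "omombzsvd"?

The transformation: keep every other character starting from the second (positions 2nd, 4th, 6th, ...), then sort the characters into alphabetical order.
For "omombzsvd" the result is "mmvz".

mmvz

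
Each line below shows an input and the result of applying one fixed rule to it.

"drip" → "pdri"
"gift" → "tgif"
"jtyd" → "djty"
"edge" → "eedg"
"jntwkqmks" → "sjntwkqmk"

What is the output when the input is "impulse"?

Rule — move the last character to the front.
Applying that to "impulse" gives "eimpuls".

eimpuls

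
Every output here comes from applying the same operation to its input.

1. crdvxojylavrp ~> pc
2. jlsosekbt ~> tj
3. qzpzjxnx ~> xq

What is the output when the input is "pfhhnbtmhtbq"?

In each case the input is transformed by: move the last character to the front, then keep only the first 2 characters.
Working it through for "pfhhnbtmhtbq": intermediate "qpfhhnbtmhtb", final "qp".

qp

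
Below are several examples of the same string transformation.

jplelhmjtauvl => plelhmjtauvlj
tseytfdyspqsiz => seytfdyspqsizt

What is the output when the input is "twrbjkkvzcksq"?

Rule — move the first character to the end.
Applying that to "twrbjkkvzcksq" gives "wrbjkkvzcksqt".

wrbjkkvzcksqt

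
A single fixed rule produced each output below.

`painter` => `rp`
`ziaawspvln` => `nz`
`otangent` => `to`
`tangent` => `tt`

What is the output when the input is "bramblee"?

The pattern: move the first character to the end, then keep only the last 2 characters.
On "bramblee": the first step gives "rambleeb", and the second then gives "eb".

eb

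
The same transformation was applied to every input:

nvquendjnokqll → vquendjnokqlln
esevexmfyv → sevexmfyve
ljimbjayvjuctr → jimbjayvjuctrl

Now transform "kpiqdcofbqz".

piqdcofbqzk

The transformation: move the first character to the end.
Applying that to "kpiqdcofbqz" gives "piqdcofbqzk".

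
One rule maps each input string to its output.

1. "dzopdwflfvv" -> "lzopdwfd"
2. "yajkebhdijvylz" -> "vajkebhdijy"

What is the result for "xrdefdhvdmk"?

vrdefdhx

The rule is to delete the last 3 characters, then swap the first and last characters.
"xrdefdhvdmk" → "vrdefdhx".
(Check on "dzopdwflfvv": → "dzopdwfl" → "lzopdwfd" ✓)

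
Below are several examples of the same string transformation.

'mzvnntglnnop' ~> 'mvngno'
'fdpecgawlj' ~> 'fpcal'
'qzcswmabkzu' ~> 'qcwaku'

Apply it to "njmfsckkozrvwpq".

nmskorwq

Rule — keep every other character starting from the first (positions 1st, 3rd, 5th, ...).
Applying that to "njmfsckkozrvwpq" gives "nmskorwq".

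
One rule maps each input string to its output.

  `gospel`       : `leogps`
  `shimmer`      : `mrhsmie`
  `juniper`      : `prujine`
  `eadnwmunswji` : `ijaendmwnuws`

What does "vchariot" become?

tocvahir

In each case the input is transformed by: swap each adjacent pair of characters (1↔2, 3↔4, ...), then move the last 2 characters to the front (rotate right by 2).
Starting from "vchariot": after the first operation, "cvahirto"; after the second, "tocvahir".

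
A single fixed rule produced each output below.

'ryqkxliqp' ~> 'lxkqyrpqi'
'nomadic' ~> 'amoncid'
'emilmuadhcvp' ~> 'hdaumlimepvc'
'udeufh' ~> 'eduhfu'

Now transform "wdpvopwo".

The transformation: move the last 3 characters to the front (rotate right by 3), then reverse the string.
Working it through for "wdpvopwo": intermediate "pwowdpvo", final "ovpdwowp".
(Check on "ryqkxliqp": → "iqpryqkxl" → "lxkqyrpqi" ✓)

ovpdwowp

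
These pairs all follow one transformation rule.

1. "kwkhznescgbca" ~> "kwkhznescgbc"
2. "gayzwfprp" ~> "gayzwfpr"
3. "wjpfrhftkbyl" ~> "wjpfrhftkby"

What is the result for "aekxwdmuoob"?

aekxwdmuoo

The pattern: delete the last character.
"aekxwdmuoob" → "aekxwdmuoo".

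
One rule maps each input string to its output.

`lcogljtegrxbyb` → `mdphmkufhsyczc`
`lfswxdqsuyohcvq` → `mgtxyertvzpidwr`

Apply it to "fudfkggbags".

gveglhhcbht

In each case the input is transformed by: shift every letter 1 place forward in the alphabet (wrapping around).
On "fudfkggbags" that produces "gveglhhcbht".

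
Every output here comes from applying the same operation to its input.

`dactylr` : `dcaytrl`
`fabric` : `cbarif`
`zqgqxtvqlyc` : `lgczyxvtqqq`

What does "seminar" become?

ieasrnm

In each case the input is transformed by: sort the characters into reverse alphabetical order, then move the last 3 characters to the front (rotate right by 3).
On "seminar": the first step gives "srnmiea", and the second then gives "ieasrnm".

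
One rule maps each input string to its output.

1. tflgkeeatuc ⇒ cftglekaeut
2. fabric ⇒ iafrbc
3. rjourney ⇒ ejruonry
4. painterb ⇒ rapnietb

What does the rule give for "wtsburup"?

Looking at the pairs, the operation is to swap each adjacent pair of characters (1↔2, 3↔4, ...), then move the last character to the front.
Working it through for "wtsburup": intermediate "twbsrupu", final "utwbsrup".

utwbsrup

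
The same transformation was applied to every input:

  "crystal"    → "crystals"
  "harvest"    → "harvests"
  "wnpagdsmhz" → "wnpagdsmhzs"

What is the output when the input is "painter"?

painters

The transformation: append "s".
For "painter" the result is "painters".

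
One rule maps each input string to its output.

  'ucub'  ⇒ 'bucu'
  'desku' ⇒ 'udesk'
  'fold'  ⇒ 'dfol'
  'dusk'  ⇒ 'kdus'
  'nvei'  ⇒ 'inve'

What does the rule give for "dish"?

hdis

Each output is the input with this applied: move the last character to the front.
So "dish" becomes "hdis".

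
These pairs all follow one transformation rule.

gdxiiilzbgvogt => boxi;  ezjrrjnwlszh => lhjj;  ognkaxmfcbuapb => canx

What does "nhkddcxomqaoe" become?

Rule — keep one character in every 3, starting at position 3 (positions 3rd, 6th, 9th, ...), then swap the front and back halves of the string.
"nhkddcxomqaoe" → "kcmo" → "mokc".

mokc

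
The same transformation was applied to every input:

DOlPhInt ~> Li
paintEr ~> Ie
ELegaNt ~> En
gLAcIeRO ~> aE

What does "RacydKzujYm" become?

CkJ

The rule is to keep one character in every 3, starting at position 3 (positions 3rd, 6th, 9th, ...), then flip the case of every letter.
For "RacydKzujYm", step one produces "cKj"; step two turns that into "CkJ".
(Check on "gLAcIeRO": → "Ae" → "aE" ✓)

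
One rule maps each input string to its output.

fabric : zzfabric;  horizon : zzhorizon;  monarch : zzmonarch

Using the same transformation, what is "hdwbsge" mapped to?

zzhdwbsge

Looking at the pairs, the operation is to prepend "zz".
So "hdwbsge" becomes "zzhdwbsge".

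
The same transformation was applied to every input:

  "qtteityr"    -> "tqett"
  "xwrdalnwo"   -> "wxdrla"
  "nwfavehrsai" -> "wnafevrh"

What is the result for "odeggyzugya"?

Looking at the pairs, the operation is to swap each adjacent pair of characters (1↔2, 3↔4, ...), then delete the last 3 characters.
Starting from "odeggyzugya": after the first operation, "dogeyguzyga"; after the second, "dogeyguz".

dogeyguz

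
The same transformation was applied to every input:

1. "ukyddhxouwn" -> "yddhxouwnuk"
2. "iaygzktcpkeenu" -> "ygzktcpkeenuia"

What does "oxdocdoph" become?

docdophox

The rule is to move the first 2 characters to the end (rotate left by 2).
"oxdocdoph" → "docdophox".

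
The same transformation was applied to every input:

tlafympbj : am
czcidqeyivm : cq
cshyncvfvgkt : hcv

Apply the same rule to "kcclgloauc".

cl

What's happening: keep one character in every 3, starting at position 3 (positions 3rd, 6th, 9th, ...), then delete the last character.
Starting from "kcclgloauc": after the first operation, "clu"; after the second, "cl".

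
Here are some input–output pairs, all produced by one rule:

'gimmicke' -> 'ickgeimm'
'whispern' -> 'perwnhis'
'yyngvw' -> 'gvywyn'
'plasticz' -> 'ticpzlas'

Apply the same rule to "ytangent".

Rule — swap the first and last characters, then swap the front and back halves of the string.
Applying that to "ytangent" gives "genyttan".

genyttan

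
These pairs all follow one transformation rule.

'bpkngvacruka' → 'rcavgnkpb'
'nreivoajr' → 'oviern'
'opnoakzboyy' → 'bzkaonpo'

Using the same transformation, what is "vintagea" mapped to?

atniv

The pattern: reverse the string, then delete the first 3 characters.
"vintagea" → "atniv".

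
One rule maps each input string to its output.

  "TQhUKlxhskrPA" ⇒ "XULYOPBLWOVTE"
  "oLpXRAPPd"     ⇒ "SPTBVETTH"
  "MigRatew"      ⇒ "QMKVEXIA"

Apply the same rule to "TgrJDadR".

XKVNHEHV

The transformation: shift every letter 4 places forward in the alphabet (wrapping around), then convert every letter to uppercase.
"TgrJDadR" → "XKVNHEHV".
(Check on "TQhUKlxhskrPA": → "XUlYOpblwovTE" → "XULYOPBLWOVTE" ✓)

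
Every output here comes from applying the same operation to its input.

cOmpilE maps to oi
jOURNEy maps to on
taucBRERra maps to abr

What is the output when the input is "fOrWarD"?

oa

What's happening: keep one character in every 3, starting at position 2 (positions 2nd, 5th, 8th, ...), then convert every letter to lowercase.
Applying both steps to "fOrWarD": "Oa", then "oa".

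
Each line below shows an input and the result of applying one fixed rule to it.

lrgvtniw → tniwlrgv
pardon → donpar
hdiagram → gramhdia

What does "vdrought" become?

ughtvdro

The rule is to swap the front and back halves of the string.
"vdrought" → "ughtvdro".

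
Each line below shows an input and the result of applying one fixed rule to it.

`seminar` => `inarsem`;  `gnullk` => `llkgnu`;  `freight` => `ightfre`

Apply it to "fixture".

Looking at the pairs, the operation is to move the first 3 characters to the end (rotate left by 3).
Doing the same to "fixture": "turefix".

turefix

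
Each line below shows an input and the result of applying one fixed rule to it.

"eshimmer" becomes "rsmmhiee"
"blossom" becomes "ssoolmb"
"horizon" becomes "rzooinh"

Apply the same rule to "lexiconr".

Each output is the input with this applied: sort the characters into reverse alphabetical order, then swap each adjacent pair of characters (1↔2, 3↔4, ...).
Working it through for "lexiconr": intermediate "xronliec", final "rxnoilce".

rxnoilce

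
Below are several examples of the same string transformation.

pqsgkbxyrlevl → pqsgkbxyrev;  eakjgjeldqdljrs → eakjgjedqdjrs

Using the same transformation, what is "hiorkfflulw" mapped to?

The rule is to remove every "l".
"hiorkfflulw" → "hiorkffuw".

hiorkffuw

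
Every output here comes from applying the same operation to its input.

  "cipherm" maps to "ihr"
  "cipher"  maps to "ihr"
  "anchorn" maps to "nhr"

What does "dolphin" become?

opi

What's happening: keep every other character starting from the second (positions 2nd, 4th, 6th, ...).
For "dolphin" the result is "opi".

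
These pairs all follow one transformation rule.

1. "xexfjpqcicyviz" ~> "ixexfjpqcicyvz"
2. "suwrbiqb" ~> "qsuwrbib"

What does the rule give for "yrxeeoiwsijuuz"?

uyrxeeoiwsijuz

What's happening: move the last character to the front, then swap the first and last characters.
Applying both steps to "yrxeeoiwsijuuz": "zyrxeeoiwsijuu", then "uyrxeeoiwsijuz".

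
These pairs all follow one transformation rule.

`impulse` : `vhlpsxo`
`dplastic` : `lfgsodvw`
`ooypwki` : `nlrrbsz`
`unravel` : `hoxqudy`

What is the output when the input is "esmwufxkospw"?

szhvpzxianrv

Rule — move the last 2 characters to the front (rotate right by 2), then shift every letter 3 places forward in the alphabet (wrapping around).
So "esmwufxkospw" becomes "szhvpzxianrv".
(Check on "dplastic": → "icdplast" → "lfgsodvw" ✓)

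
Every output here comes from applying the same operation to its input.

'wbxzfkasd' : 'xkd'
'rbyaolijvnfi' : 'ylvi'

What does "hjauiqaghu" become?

aqh

In each case the input is transformed by: keep one character in every 3, starting at position 3 (positions 3rd, 6th, 9th, ...).
On "hjauiqaghu" that produces "aqh".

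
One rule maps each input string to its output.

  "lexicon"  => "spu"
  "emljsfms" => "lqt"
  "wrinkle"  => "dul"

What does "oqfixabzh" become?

vpi

The transformation: keep one character in every 3, starting at position 1 (positions 1st, 4th, 7th, ...), then shift every letter 7 places forward in the alphabet (wrapping around).
"oqfixabzh" → "oib" → "vpi".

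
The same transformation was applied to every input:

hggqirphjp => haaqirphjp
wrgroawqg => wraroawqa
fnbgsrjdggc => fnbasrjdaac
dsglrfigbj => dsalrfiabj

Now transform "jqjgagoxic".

jqjaaaoxic

Rule — replace every "g" with "a".
Doing the same to "jqjgagoxic": "jqjaaaoxic".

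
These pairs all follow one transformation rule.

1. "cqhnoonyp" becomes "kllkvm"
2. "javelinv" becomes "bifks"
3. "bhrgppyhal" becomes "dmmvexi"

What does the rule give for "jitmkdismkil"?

jhafpjhfi

The rule is to shift every letter 3 places backward in the alphabet (wrapping around), then delete the first 3 characters.
Starting from "jitmkdismkil": after the first operation, "gfqjhafpjhfi"; after the second, "jhafpjhfi".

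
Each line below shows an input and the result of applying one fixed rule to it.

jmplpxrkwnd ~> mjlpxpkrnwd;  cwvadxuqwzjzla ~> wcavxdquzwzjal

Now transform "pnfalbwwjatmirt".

Looking at the pairs, the operation is to swap each adjacent pair of characters (1↔2, 3↔4, ...).
Applying that to "pnfalbwwjatmirt" gives "npafblwwajmtrit".

npafblwwajmtrit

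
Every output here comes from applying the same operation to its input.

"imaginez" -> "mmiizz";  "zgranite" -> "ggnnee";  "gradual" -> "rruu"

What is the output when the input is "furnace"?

Each output is the input with this applied: keep one character in every 3, starting at position 2 (positions 2nd, 5th, 8th, ...), then double every character.
"furnace" → "ua" → "uuaa".

uuaa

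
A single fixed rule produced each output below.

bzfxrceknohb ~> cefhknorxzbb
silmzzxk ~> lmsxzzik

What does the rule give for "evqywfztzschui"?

fhiqstuvwyzzce

In each case the input is transformed by: sort the characters into alphabetical order, then move the first 2 characters to the end (rotate left by 2).
Working it through for "evqywfztzschui": intermediate "cefhiqstuvwyzz", final "fhiqstuvwyzzce".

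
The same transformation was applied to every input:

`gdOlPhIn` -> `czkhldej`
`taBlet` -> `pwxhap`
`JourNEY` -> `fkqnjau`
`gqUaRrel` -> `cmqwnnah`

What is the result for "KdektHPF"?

Rule — shift every letter 4 places backward in the alphabet (wrapping around), then convert every letter to lowercase.
"KdektHPF" → "GzagpDLB" → "gzagpdlb".

gzagpdlb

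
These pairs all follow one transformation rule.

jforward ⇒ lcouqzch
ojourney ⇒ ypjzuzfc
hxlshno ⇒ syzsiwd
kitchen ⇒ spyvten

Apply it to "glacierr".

The rule is to shift every letter 11 places forward in the alphabet (wrapping around), then move the last 3 characters to the front (rotate right by 3).
On "glacierr": the first step gives "rwlntpcc", and the second then gives "pccrwlnt".

pccrwlnt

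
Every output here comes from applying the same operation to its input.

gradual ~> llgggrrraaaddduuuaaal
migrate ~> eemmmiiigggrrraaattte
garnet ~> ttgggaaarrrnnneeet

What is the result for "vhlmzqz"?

zzvvvhhhlllmmmzzzqqqz

In each case the input is transformed by: repeat every character 3 times, then move the last 2 characters to the front (rotate right by 2).
Working it through for "vhlmzqz": intermediate "vvvhhhlllmmmzzzqqqzzz", final "zzvvvhhhlllmmmzzzqqqz".
(Check on "garnet": → "gggaaarrrnnneeettt" → "ttgggaaarrrnnneeet" ✓)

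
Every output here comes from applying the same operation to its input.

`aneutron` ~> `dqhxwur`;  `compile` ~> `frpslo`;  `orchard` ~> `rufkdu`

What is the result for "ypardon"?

In each case the input is transformed by: shift every letter 3 places forward in the alphabet (wrapping around), then delete the last character.
For "ypardon", step one produces "bsdugrq"; step two turns that into "bsdugr".
(Check on "orchard": → "rufkdug" → "rufkdu" ✓)

bsdugr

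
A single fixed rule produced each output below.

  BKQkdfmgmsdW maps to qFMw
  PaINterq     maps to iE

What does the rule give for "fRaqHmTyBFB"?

The transformation: keep one character in every 3, starting at position 3 (positions 3rd, 6th, 9th, ...), then flip the case of every letter.
For "fRaqHmTyBFB" the result is "AMb".

AMb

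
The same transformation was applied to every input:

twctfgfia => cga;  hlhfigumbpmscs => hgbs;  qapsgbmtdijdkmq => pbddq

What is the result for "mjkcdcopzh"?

The transformation: keep one character in every 3, starting at position 3 (positions 3rd, 6th, 9th, ...).
"mjkcdcopzh" → "kcz".

kcz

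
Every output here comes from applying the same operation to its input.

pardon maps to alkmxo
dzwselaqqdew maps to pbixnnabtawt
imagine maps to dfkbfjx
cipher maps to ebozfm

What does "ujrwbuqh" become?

Rule — shift every letter 3 places backward in the alphabet (wrapping around), then move the first 3 characters to the end (rotate left by 3).
For "ujrwbuqh" the result is "tyrnergo".
(Check on "pardon": → "mxoalk" → "alkmxo" ✓)

tyrnergo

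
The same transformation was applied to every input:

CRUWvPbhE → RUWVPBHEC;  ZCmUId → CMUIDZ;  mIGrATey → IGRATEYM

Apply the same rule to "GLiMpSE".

LIMPSEG

The pattern: move the first character to the end, then convert every letter to uppercase.
On "GLiMpSE" that produces "LIMPSEG".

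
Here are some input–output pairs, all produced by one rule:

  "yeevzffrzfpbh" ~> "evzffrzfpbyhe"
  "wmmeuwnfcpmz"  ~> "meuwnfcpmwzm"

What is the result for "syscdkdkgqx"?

Looking at the pairs, the operation is to swap the first and last characters, then move the first 2 characters to the end (rotate left by 2).
"syscdkdkgqx" → "xyscdkdkgqs" → "scdkdkgqsxy".

scdkdkgqsxy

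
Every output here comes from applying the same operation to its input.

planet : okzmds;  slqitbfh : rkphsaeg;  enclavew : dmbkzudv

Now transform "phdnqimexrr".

In each case the input is transformed by: shift every letter 1 place backward in the alphabet (wrapping around).
Doing the same to "phdnqimexrr": "ogcmphldwqq".

ogcmphldwqq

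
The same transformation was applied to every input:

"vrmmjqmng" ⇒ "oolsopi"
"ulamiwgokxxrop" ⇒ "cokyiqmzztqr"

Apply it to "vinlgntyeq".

Rule — shift every letter 2 places forward in the alphabet (wrapping around), then delete the first 2 characters.
Applying both steps to "vinlgntyeq": "xkpnipvags", then "pnipvags".

pnipvags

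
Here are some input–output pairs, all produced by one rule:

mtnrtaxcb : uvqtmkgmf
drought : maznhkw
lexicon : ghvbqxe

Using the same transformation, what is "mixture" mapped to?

xknmqbf

Looking at the pairs, the operation is to shift every letter 7 places backward in the alphabet (wrapping around), then reverse the string.
Starting from "mixture": after the first operation, "fbqmnkx"; after the second, "xknmqbf".
(Check on "lexicon": → "exqbvhg" → "ghvbqxe" ✓)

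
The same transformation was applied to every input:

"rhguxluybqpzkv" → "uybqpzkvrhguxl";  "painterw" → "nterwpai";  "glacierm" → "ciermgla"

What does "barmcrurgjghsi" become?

urgjghsibarmcr

The transformation: move the last character to the front, then swap the front and back halves of the string.
Working it through for "barmcrurgjghsi": intermediate "ibarmcrurgjghs", final "urgjghsibarmcr".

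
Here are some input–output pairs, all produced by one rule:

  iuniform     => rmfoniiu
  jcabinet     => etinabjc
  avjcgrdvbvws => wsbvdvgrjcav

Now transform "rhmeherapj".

pjrahemerh

The pattern: reverse the string, then swap each adjacent pair of characters (1↔2, 3↔4, ...).
Applying both steps to "rhmeherapj": "jparehemhr", then "pjrahemerh".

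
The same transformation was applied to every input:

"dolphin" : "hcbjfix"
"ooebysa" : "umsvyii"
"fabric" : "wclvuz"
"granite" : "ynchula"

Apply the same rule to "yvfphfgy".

sazbjzps

What's happening: shift every letter 6 places backward in the alphabet (wrapping around), then reverse the string.
For "yvfphfgy", step one produces "spzjbzas"; step two turns that into "sazbjzps".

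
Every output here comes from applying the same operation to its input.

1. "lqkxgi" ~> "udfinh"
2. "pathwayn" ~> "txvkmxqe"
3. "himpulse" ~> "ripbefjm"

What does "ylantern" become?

qbokvixk

The rule is to swap the front and back halves of the string, then shift every letter 3 places backward in the alphabet (wrapping around).
Applying that to "ylantern" gives "qbokvixk".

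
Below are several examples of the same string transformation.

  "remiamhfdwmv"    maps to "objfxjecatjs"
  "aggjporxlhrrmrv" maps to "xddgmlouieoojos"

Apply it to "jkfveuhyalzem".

ghcsbrevxiwbj

What's happening: shift every letter 3 places backward in the alphabet (wrapping around).
On "jkfveuhyalzem" that produces "ghcsbrevxiwbj".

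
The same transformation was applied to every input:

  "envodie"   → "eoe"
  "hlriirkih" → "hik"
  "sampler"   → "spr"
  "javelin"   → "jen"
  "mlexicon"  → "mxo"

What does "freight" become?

The transformation: keep one character in every 3, starting at position 1 (positions 1st, 4th, 7th, ...).
On "freight" that produces "fit".

fit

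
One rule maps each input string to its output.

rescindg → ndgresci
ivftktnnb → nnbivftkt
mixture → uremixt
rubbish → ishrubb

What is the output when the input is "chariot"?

What's happening: move the last 3 characters to the front (rotate right by 3).
For "chariot" the result is "iotchar".

iotchar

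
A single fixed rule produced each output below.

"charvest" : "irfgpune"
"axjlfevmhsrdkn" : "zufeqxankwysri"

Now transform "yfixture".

Rule — swap the front and back halves of the string, then shift every letter 13 places forward in the alphabet (wrapping around) — i.e. ROT13.
"yfixture" → "tureyfix" → "gherlsvk".

gherlsvk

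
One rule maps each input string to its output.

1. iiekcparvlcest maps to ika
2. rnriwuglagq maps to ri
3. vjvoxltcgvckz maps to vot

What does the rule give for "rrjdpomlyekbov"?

rdm

The pattern: keep one character in every 3, starting at position 1 (positions 1st, 4th, 7th, ...), then delete the last 2 characters.
Starting from "rrjdpomlyekbov": after the first operation, "rdmeo"; after the second, "rdm".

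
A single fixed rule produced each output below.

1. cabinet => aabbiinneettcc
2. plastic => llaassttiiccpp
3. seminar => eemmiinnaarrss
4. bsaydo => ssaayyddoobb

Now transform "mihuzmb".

iihhuuzzmmbbmm

Rule — move the first character to the end, then double every character.
Doing the same to "mihuzmb": "iihhuuzzmmbbmm".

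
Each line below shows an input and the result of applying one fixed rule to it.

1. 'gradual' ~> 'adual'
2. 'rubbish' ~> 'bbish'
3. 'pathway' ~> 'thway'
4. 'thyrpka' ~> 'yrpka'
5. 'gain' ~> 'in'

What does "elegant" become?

The transformation: delete the first 2 characters.
Doing the same to "elegant": "egant".

egant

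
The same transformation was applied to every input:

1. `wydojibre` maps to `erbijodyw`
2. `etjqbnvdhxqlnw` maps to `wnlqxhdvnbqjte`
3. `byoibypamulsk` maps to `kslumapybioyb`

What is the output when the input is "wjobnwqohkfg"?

Looking at the pairs, the operation is to reverse the string.
Doing the same to "wjobnwqohkfg": "gfkhoqwnbojw".

gfkhoqwnbojw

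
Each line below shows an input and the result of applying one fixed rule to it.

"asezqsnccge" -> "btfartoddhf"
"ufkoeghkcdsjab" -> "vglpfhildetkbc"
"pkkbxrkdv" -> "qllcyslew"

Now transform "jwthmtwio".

kxuinuxjp

In each case the input is transformed by: shift every letter 1 place forward in the alphabet (wrapping around).
So "jwthmtwio" becomes "kxuinuxjp".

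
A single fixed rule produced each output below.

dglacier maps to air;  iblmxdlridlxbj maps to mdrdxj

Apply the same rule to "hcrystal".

The pattern: delete the first 3 characters, then keep every other character starting from the first (positions 1st, 3rd, 5th, ...).
For "hcrystal" the result is "ytl".

ytl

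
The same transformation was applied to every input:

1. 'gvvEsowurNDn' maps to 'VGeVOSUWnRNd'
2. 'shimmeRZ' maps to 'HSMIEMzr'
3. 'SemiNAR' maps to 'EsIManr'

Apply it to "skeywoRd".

The pattern: swap each adjacent pair of characters (1↔2, 3↔4, ...), then flip the case of every letter.
Applying both steps to "skeywoRd": "ksyeowdR", then "KSYEOWDr".

KSYEOWDr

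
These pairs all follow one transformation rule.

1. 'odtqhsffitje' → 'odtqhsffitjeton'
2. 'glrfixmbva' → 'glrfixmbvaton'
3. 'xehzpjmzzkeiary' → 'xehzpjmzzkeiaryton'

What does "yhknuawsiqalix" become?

In each case the input is transformed by: append "ton".
On "yhknuawsiqalix" that produces "yhknuawsiqalixton".

yhknuawsiqalixton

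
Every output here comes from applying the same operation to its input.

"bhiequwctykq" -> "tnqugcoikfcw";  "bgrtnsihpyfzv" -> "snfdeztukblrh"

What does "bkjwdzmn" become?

wnivlpzy

The pattern: swap each adjacent pair of characters (1↔2, 3↔4, ...), then shift every letter 12 places forward in the alphabet (wrapping around).
Working it through for "bkjwdzmn": intermediate "kbwjzdnm", final "wnivlpzy".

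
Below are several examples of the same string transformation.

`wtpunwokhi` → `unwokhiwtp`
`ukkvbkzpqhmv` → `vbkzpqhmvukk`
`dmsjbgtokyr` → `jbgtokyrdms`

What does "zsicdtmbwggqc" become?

The transformation: move the first 3 characters to the end (rotate left by 3).
On "zsicdtmbwggqc" that produces "cdtmbwggqczsi".

cdtmbwggqczsi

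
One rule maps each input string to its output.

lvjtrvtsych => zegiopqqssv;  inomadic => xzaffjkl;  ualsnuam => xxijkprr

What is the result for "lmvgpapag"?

The transformation: sort the characters into alphabetical order, then shift every letter 3 places backward in the alphabet (wrapping around).
For "lmvgpapag" the result is "xxddijmms".

xxddijmms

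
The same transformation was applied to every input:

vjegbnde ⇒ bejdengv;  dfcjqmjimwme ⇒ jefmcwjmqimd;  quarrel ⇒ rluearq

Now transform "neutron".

tneourn

Each output is the input with this applied: take characters alternately from the front and the back (1st, last, 2nd, 2nd-last, ...), then swap the first and last characters.
For "neutron", step one produces "nneourt"; step two turns that into "tneourn".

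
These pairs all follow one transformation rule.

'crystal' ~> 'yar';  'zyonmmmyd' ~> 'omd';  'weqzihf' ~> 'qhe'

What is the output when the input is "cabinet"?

bea

The rule is to move the first 2 characters to the end (rotate left by 2), then keep one character in every 3, starting at position 1 (positions 1st, 4th, 7th, ...).
Applying both steps to "cabinet": "binetca", then "bea".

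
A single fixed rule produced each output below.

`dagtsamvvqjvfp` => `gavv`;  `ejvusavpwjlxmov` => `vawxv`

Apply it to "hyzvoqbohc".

zqh

The rule is to keep one character in every 3, starting at position 3 (positions 3rd, 6th, 9th, ...).
"hyzvoqbohc" → "zqh".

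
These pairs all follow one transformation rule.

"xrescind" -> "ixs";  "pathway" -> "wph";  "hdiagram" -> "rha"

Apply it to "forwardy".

What's happening: move the last 3 characters to the front (rotate right by 3), then keep one character in every 3, starting at position 1 (positions 1st, 4th, 7th, ...).
For "forwardy", step one produces "rdyforwa"; step two turns that into "rfw".

rfw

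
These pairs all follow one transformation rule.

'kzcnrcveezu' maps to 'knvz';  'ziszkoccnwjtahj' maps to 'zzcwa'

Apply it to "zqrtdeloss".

What's happening: keep one character in every 3, starting at position 1 (positions 1st, 4th, 7th, ...).
So "zqrtdeloss" becomes "ztls".

ztls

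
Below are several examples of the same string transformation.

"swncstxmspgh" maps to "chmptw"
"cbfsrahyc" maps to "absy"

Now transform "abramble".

abbe

The transformation: keep every other character starting from the second (positions 2nd, 4th, 6th, ...), then sort the characters into alphabetical order.
"abramble" → "babe" → "abbe".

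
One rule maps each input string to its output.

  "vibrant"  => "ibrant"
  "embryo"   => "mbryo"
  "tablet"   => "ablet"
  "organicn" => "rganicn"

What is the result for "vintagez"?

The rule is to delete the first character.
For "vintagez" the result is "intagez".

intagez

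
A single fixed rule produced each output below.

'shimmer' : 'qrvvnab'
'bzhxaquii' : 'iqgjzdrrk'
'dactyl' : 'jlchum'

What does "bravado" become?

ajejmxk

The rule is to move the first character to the end, then shift every letter 9 places forward in the alphabet (wrapping around).
On "bravado": the first step gives "ravadob", and the second then gives "ajejmxk".
(Check on "dactyl": → "actyld" → "jlchum" ✓)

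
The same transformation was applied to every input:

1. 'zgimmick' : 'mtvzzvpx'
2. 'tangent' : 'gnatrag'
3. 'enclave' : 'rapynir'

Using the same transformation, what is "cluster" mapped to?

pyhfgre

The rule is to shift every letter 13 places forward in the alphabet (wrapping around) — i.e. ROT13.
On "cluster" that produces "pyhfgre".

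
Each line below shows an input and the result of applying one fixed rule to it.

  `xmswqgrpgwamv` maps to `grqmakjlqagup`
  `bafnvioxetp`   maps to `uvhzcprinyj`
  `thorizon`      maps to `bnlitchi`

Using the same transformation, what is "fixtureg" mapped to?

cznrloay

The pattern: shift every letter 6 places backward in the alphabet (wrapping around), then swap each adjacent pair of characters (1↔2, 3↔4, ...).
Applying both steps to "fixtureg": "zcrnolya", then "cznrloay".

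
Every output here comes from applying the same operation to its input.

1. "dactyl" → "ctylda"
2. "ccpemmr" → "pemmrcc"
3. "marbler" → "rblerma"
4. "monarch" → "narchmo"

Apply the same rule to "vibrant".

brantvi

Each output is the input with this applied: move the first 2 characters to the end (rotate left by 2).
So "vibrant" becomes "brantvi".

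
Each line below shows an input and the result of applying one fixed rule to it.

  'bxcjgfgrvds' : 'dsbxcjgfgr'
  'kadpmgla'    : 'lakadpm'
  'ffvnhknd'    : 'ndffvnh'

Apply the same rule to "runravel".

elrunra

Each output is the input with this applied: move the last 2 characters to the front (rotate right by 2), then delete the last character.
Working it through for "runravel": intermediate "elrunrav", final "elrunra".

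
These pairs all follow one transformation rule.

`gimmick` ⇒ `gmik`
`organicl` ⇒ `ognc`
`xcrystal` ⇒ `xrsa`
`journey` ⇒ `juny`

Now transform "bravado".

Rule — keep every other character starting from the first (positions 1st, 3rd, 5th, ...).
Applying that to "bravado" gives "baao".

baao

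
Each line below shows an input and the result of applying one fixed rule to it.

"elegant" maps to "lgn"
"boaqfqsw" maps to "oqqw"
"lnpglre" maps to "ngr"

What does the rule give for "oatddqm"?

adq

The rule is to keep every other character starting from the second (positions 2nd, 4th, 6th, ...).
For "oatddqm" the result is "adq".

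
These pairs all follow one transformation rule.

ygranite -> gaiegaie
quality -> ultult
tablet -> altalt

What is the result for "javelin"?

Each output is the input with this applied: keep every other character starting from the second (positions 2nd, 4th, 6th, ...), then write the whole string twice.
"javelin" → "aei" → "aeiaei".

aeiaei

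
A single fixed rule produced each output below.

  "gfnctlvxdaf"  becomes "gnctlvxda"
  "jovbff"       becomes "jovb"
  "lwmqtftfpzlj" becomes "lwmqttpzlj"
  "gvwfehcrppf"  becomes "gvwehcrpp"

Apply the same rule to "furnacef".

urnace

The pattern: remove every "f".
So "furnacef" becomes "urnace".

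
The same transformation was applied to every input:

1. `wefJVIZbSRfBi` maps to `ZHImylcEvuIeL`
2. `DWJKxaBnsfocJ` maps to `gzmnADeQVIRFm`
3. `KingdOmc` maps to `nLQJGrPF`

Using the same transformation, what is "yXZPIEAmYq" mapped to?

Each output is the input with this applied: shift every letter 3 places forward in the alphabet (wrapping around), then flip the case of every letter.
Working it through for "yXZPIEAmYq": intermediate "bACSLHDpBt", final "BacslhdPbT".

BacslhdPbT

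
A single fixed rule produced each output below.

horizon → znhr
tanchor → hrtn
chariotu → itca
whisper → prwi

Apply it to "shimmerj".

The transformation: keep every other character starting from the first (positions 1st, 3rd, 5th, ...), then swap the front and back halves of the string.
Working it through for "shimmerj": intermediate "simr", final "mrsi".

mrsi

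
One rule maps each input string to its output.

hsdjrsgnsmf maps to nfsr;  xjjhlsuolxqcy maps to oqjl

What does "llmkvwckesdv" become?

The transformation: keep one character in every 3, starting at position 2 (positions 2nd, 5th, 8th, ...), then swap the front and back halves of the string.
"llmkvwckesdv" → "kdlv".

kdlv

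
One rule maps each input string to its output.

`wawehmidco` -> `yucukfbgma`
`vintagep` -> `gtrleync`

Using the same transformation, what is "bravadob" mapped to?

In each case the input is transformed by: shift every letter 2 places backward in the alphabet (wrapping around), then swap each adjacent pair of characters (1↔2, 3↔4, ...).
Working it through for "bravadob": intermediate "zpytybmz", final "pztybyzm".

pztybyzm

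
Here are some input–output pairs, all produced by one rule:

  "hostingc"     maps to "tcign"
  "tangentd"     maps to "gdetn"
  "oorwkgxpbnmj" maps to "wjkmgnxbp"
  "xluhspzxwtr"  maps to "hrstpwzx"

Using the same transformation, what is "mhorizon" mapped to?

Each output is the input with this applied: delete the first 3 characters, then take characters alternately from the front and the back (1st, last, 2nd, 2nd-last, ...).
Applying both steps to "mhorizon": "rizon", then "rnioz".

rnioz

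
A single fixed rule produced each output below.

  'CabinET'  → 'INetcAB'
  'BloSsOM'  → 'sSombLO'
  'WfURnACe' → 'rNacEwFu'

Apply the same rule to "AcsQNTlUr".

Each output is the input with this applied: move the first 3 characters to the end (rotate left by 3), then flip the case of every letter.
Working it through for "AcsQNTlUr": intermediate "QNTlUrAcs", final "qntLuRaCS".

qntLuRaCS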